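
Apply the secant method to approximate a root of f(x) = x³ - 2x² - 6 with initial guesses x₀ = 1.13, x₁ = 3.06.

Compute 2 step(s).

f(x) = x³ - 2x² - 6
x₀ = 1.13, x₁ = 3.06

Secant formula: x_{n+1} = x_n - f(x_n)(x_n - x_{n-1})/(f(x_n) - f(x_{n-1}))

Iteration 1:
  f(1.130000) = -7.110903
  f(3.060000) = 3.925416
  x_2 = 3.060000 - 3.925416×(3.060000 - 1.130000)/(3.925416 - (-7.110903))
       = 2.373534
Iteration 2:
  f(3.060000) = 3.925416
  f(2.373534) = -3.895632
  x_3 = 2.373534 - (-3.895632)×(2.373534 - 3.060000)/(-3.895632 - 3.925416)
       = 2.715460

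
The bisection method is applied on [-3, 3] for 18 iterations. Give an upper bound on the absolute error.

Bisection error bound: |error| ≤ (b-a)/2^n
|error| ≤ (3 - (-3))/2^18 = 6/2^18
|error| ≤ 0.0000228882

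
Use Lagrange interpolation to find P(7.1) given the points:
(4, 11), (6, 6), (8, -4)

Lagrange interpolation formula:
P(x) = Σ yᵢ × Lᵢ(x)
where Lᵢ(x) = Π_{j≠i} (x - xⱼ)/(xᵢ - xⱼ)

L_0(7.1) = (7.1 - 6)/(4 - 6) × (7.1 - 8)/(4 - 8) = -0.123750
L_1(7.1) = (7.1 - 4)/(6 - 4) × (7.1 - 8)/(6 - 8) = 0.697500
L_2(7.1) = (7.1 - 4)/(8 - 4) × (7.1 - 6)/(8 - 6) = 0.426250

P(7.1) = 11×L_0(7.1) + 6×L_1(7.1) + (-4)×L_2(7.1)
P(7.1) = 1.118750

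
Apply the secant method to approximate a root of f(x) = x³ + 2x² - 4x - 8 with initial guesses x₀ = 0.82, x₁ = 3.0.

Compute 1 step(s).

f(x) = x³ + 2x² - 4x - 8
x₀ = 0.82, x₁ = 3.0

Secant formula: x_{n+1} = x_n - f(x_n)(x_n - x_{n-1})/(f(x_n) - f(x_{n-1}))

Iteration 1:
  f(0.820000) = -9.383832
  f(3.000000) = 25.000000
  x_2 = 3.000000 - 25.000000×(3.000000 - 0.820000)/(25.000000 - (-9.383832))
       = 1.414953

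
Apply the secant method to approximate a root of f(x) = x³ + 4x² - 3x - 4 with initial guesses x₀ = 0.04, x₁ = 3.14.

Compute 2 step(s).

f(x) = x³ + 4x² - 3x - 4
x₀ = 0.04, x₁ = 3.14

Secant formula: x_{n+1} = x_n - f(x_n)(x_n - x_{n-1})/(f(x_n) - f(x_{n-1}))

Iteration 1:
  f(0.040000) = -4.113536
  f(3.140000) = 56.977544
  x_2 = 3.140000 - 56.977544×(3.140000 - 0.040000)/(56.977544 - (-4.113536))
       = 0.248737
Iteration 2:
  f(3.140000) = 56.977544
  f(0.248737) = -4.483341
  x_3 = 0.248737 - (-4.483341)×(0.248737 - 3.140000)/(-4.483341 - 56.977544)
       = 0.459644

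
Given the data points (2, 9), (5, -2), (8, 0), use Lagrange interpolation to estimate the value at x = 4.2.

Lagrange interpolation formula:
P(x) = Σ yᵢ × Lᵢ(x)
where Lᵢ(x) = Π_{j≠i} (x - xⱼ)/(xᵢ - xⱼ)

L_0(4.2) = (4.2 - 5)/(2 - 5) × (4.2 - 8)/(2 - 8) = 0.168889
L_1(4.2) = (4.2 - 2)/(5 - 2) × (4.2 - 8)/(5 - 8) = 0.928889
L_2(4.2) = (4.2 - 2)/(8 - 2) × (4.2 - 5)/(8 - 5) = -0.097778

P(4.2) = 9×L_0(4.2) + (-2)×L_1(4.2) + 0×L_2(4.2)
P(4.2) = -0.337778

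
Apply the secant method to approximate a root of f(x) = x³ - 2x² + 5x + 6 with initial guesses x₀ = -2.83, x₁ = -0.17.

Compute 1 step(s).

f(x) = x³ - 2x² + 5x + 6
x₀ = -2.83, x₁ = -0.17

Secant formula: x_{n+1} = x_n - f(x_n)(x_n - x_{n-1})/(f(x_n) - f(x_{n-1}))

Iteration 1:
  f(-2.830000) = -46.832987
  f(-0.170000) = 5.087287
  x_2 = -0.170000 - 5.087287×(-0.170000 - (-2.830000))/(5.087287 - (-46.832987))
       = -0.430634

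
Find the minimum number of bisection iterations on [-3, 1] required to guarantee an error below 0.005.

We need (b-a)/2^n ≤ 0.005
(1 - (-3))/2^n ≤ 0.005
4/2^n ≤ 0.005
2^n ≥ 800
n ≥ log₂(800) = 9.64
n ≥ 10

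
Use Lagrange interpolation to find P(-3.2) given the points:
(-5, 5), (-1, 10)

Lagrange interpolation formula:
P(x) = Σ yᵢ × Lᵢ(x)
where Lᵢ(x) = Π_{j≠i} (x - xⱼ)/(xᵢ - xⱼ)

L_0(-3.2) = (-3.2 - (-1))/(-5 - (-1)) = 0.550000
L_1(-3.2) = (-3.2 - (-5))/(-1 - (-5)) = 0.450000

P(-3.2) = 5×L_0(-3.2) + 10×L_1(-3.2)
P(-3.2) = 7.250000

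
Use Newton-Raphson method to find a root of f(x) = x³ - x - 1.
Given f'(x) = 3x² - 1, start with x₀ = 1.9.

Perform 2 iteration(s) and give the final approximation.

f(x) = x³ - x - 1
f'(x) = 3x² - 1
x₀ = 1.9

Newton-Raphson formula: x_{n+1} = x_n - f(x_n)/f'(x_n)

Iteration 1:
  f(1.900000) = 3.959000
  f'(1.900000) = 9.830000
  x_1 = 1.900000 - 3.959000/9.830000 = 1.497253
Iteration 2:
  f(1.497253) = 0.859240
  f'(1.497253) = 5.725302
  x_2 = 1.497253 - 0.859240/5.725302 = 1.347176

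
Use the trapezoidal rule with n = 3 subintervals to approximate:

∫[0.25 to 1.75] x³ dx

f(x) = x³
a = 0.25, b = 1.75, n = 3
h = (b - a)/n = 0.500000

Trapezoidal rule: (h/2)[f(x₀) + 2f(x₁) + 2f(x₂) + ... + f(xₙ)]

x_0 = 0.2500, f(x_0) = 0.015625, coefficient = 1
x_1 = 0.7500, f(x_1) = 0.421875, coefficient = 2
x_2 = 1.2500, f(x_2) = 1.953125, coefficient = 2
x_3 = 1.7500, f(x_3) = 5.359375, coefficient = 1

I ≈ (0.500000/2) × 10.125000 = 2.531250
Exact value: 2.343750
Error: 0.187500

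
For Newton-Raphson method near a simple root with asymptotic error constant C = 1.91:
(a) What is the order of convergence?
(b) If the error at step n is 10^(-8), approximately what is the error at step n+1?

(a) Newton-Raphson has quadratic (order 2) convergence near simple roots.
    This means |e_{n+1}| ≈ C|e_n|².

(b) With |e_n| = 10^(-8) and C = 1.91:
    |e_{n+1}| ≈ 1.91 × (10^(-8))² = 1.91 × 10^(-16)

(a) 2 (quadratic); (b) |e_{n+1}| ≈ 1.910e-16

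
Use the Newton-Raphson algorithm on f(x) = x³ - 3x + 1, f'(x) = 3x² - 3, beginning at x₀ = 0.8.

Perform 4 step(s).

f(x) = x³ - 3x + 1
f'(x) = 3x² - 3
x₀ = 0.8

Newton-Raphson formula: x_{n+1} = x_n - f(x_n)/f'(x_n)

Iteration 1:
  f(0.800000) = -0.888000
  f'(0.800000) = -1.080000
  x_1 = 0.800000 - (-0.888000)/(-1.080000) = -0.022222
Iteration 2:
  f(-0.022222) = 1.066656
  f'(-0.022222) = -2.998519
  x_2 = -0.022222 - 1.066656/(-2.998519) = 0.333505
Iteration 3:
  f(0.333505) = 0.036578
  f'(0.333505) = -2.666323
  x_3 = 0.333505 - 0.036578/(-2.666323) = 0.347224
Iteration 4:
  f(0.347224) = 0.000191
  f'(0.347224) = -2.638306
  x_4 = 0.347224 - 0.000191/(-2.638306) = 0.347296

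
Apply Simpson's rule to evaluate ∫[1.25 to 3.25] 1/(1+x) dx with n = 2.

f(x) = 1/(1+x)
a = 1.25, b = 3.25, n = 2
h = (b - a)/n = 1.000000

Simpson's rule: (h/3)[f(x₀) + 4f(x₁) + 2f(x₂) + ... + f(xₙ)]

x_0 = 1.2500, f(x_0) = 0.444444, coefficient = 1
x_1 = 2.2500, f(x_1) = 0.307692, coefficient = 4
x_2 = 3.2500, f(x_2) = 0.235294, coefficient = 1

I ≈ (1.000000/3) × 1.910508 = 0.636836
Exact value: 0.635989
Error: 0.000847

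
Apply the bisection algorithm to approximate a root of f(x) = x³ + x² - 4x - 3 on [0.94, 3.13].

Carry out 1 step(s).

f(x) = x³ + x² - 4x - 3
Initial interval: [0.94, 3.13]

Iteration 1:
  c_1 = (0.940000 + 3.130000)/2 = 2.035000
  f(c_1) = f(2.035000) = 1.428618
  f(a) × f(c) < 0, new interval: [0.940000, 2.035000]

After 1 iteration(s), the approximation is c_1 = 2.035000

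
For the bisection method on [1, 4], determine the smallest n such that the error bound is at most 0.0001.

We need (b-a)/2^n ≤ 0.0001
(4 - 1)/2^n ≤ 0.0001
3/2^n ≤ 0.0001
2^n ≥ 30000
n ≥ log₂(30000) = 14.87
n ≥ 15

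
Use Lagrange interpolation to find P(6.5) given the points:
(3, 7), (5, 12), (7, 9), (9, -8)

Lagrange interpolation formula:
P(x) = Σ yᵢ × Lᵢ(x)
where Lᵢ(x) = Π_{j≠i} (x - xⱼ)/(xᵢ - xⱼ)

L_0(6.5) = (6.5 - 5)/(3 - 5) × (6.5 - 7)/(3 - 7) × (6.5 - 9)/(3 - 9) = -0.039062
L_1(6.5) = (6.5 - 3)/(5 - 3) × (6.5 - 7)/(5 - 7) × (6.5 - 9)/(5 - 9) = 0.273438
L_2(6.5) = (6.5 - 3)/(7 - 3) × (6.5 - 5)/(7 - 5) × (6.5 - 9)/(7 - 9) = 0.820312
L_3(6.5) = (6.5 - 3)/(9 - 3) × (6.5 - 5)/(9 - 5) × (6.5 - 7)/(9 - 7) = -0.054688

P(6.5) = 7×L_0(6.5) + 12×L_1(6.5) + 9×L_2(6.5) + (-8)×L_3(6.5)
P(6.5) = 10.828125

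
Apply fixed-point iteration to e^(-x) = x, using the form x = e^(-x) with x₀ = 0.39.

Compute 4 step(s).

Equation: e^(-x) = x
Fixed-point form: x = e^(-x)
x₀ = 0.39

x_1 = g(0.390000) = 0.677057
x_2 = g(0.677057) = 0.508110
x_3 = g(0.508110) = 0.601631
x_4 = g(0.601631) = 0.547917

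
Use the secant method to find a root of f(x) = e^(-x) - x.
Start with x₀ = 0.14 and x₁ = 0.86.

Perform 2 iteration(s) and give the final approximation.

f(x) = e^(-x) - x
x₀ = 0.14, x₁ = 0.86

Secant formula: x_{n+1} = x_n - f(x_n)(x_n - x_{n-1})/(f(x_n) - f(x_{n-1}))

Iteration 1:
  f(0.140000) = 0.729358
  f(0.860000) = -0.436838
  x_2 = 0.860000 - (-0.436838)×(0.860000 - 0.140000)/(-0.436838 - 0.729358)
       = 0.590300
Iteration 2:
  f(0.860000) = -0.436838
  f(0.590300) = -0.036139
  x_3 = 0.590300 - (-0.036139)×(0.590300 - 0.860000)/(-0.036139 - (-0.436838))
       = 0.565976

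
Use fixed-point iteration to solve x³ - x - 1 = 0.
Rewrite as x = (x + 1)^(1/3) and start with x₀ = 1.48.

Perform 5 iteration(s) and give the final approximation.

Equation: x³ - x - 1 = 0
Fixed-point form: x = (x + 1)^(1/3)
x₀ = 1.48

x_1 = g(1.480000) = 1.353580
x_2 = g(1.353580) = 1.330178
x_3 = g(1.330178) = 1.325754
x_4 = g(1.325754) = 1.324915
x_5 = g(1.324915) = 1.324755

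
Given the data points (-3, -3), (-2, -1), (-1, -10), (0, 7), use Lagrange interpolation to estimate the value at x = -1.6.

Lagrange interpolation formula:
P(x) = Σ yᵢ × Lᵢ(x)
where Lᵢ(x) = Π_{j≠i} (x - xⱼ)/(xᵢ - xⱼ)

L_0(-1.6) = (-1.6 - (-2))/(-3 - (-2)) × (-1.6 - (-1))/(-3 - (-1)) × (-1.6 - 0)/(-3 - 0) = -0.064000
L_1(-1.6) = (-1.6 - (-3))/(-2 - (-3)) × (-1.6 - (-1))/(-2 - (-1)) × (-1.6 - 0)/(-2 - 0) = 0.672000
L_2(-1.6) = (-1.6 - (-3))/(-1 - (-3)) × (-1.6 - (-2))/(-1 - (-2)) × (-1.6 - 0)/(-1 - 0) = 0.448000
L_3(-1.6) = (-1.6 - (-3))/(0 - (-3)) × (-1.6 - (-2))/(0 - (-2)) × (-1.6 - (-1))/(0 - (-1)) = -0.056000

P(-1.6) = (-3)×L_0(-1.6) + (-1)×L_1(-1.6) + (-10)×L_2(-1.6) + 7×L_3(-1.6)
P(-1.6) = -5.352000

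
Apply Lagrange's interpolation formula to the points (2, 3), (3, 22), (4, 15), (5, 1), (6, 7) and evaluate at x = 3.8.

Lagrange interpolation formula:
P(x) = Σ yᵢ × Lᵢ(x)
where Lᵢ(x) = Π_{j≠i} (x - xⱼ)/(xᵢ - xⱼ)

L_0(3.8) = (3.8 - 3)/(2 - 3) × (3.8 - 4)/(2 - 4) × (3.8 - 5)/(2 - 5) × (3.8 - 6)/(2 - 6) = -0.017600
L_1(3.8) = (3.8 - 2)/(3 - 2) × (3.8 - 4)/(3 - 4) × (3.8 - 5)/(3 - 5) × (3.8 - 6)/(3 - 6) = 0.158400
L_2(3.8) = (3.8 - 2)/(4 - 2) × (3.8 - 3)/(4 - 3) × (3.8 - 5)/(4 - 5) × (3.8 - 6)/(4 - 6) = 0.950400
L_3(3.8) = (3.8 - 2)/(5 - 2) × (3.8 - 3)/(5 - 3) × (3.8 - 4)/(5 - 4) × (3.8 - 6)/(5 - 6) = -0.105600
L_4(3.8) = (3.8 - 2)/(6 - 2) × (3.8 - 3)/(6 - 3) × (3.8 - 4)/(6 - 4) × (3.8 - 5)/(6 - 5) = 0.014400

P(3.8) = 3×L_0(3.8) + 22×L_1(3.8) + 15×L_2(3.8) + 1×L_3(3.8) + 7×L_4(3.8)
P(3.8) = 17.683200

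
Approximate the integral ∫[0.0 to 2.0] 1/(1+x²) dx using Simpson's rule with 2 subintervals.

f(x) = 1/(1+x²)
a = 0.0, b = 2.0, n = 2
h = (b - a)/n = 1.000000

Simpson's rule: (h/3)[f(x₀) + 4f(x₁) + 2f(x₂) + ... + f(xₙ)]

x_0 = 0.0000, f(x_0) = 1.000000, coefficient = 1
x_1 = 1.0000, f(x_1) = 0.500000, coefficient = 4
x_2 = 2.0000, f(x_2) = 0.200000, coefficient = 1

I ≈ (1.000000/3) × 3.200000 = 1.066667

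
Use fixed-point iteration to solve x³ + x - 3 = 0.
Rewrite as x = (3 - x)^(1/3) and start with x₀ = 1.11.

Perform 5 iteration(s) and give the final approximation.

Equation: x³ + x - 3 = 0
Fixed-point form: x = (3 - x)^(1/3)
x₀ = 1.11

x_1 = g(1.110000) = 1.236386
x_2 = g(1.236386) = 1.208188
x_3 = g(1.208188) = 1.214593
x_4 = g(1.214593) = 1.213144
x_5 = g(1.213144) = 1.213472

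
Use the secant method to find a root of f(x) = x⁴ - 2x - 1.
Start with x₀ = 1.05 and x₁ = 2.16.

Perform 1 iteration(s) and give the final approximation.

f(x) = x⁴ - 2x - 1
x₀ = 1.05, x₁ = 2.16

Secant formula: x_{n+1} = x_n - f(x_n)(x_n - x_{n-1})/(f(x_n) - f(x_{n-1}))

Iteration 1:
  f(1.050000) = -1.884494
  f(2.160000) = 16.447823
  x_2 = 2.160000 - 16.447823×(2.160000 - 1.050000)/(16.447823 - (-1.884494))
       = 1.164104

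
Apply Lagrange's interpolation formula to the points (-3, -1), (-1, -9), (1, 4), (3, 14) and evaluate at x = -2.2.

Lagrange interpolation formula:
P(x) = Σ yᵢ × Lᵢ(x)
where Lᵢ(x) = Π_{j≠i} (x - xⱼ)/(xᵢ - xⱼ)

L_0(-2.2) = (-2.2 - (-1))/(-3 - (-1)) × (-2.2 - 1)/(-3 - 1) × (-2.2 - 3)/(-3 - 3) = 0.416000
L_1(-2.2) = (-2.2 - (-3))/(-1 - (-3)) × (-2.2 - 1)/(-1 - 1) × (-2.2 - 3)/(-1 - 3) = 0.832000
L_2(-2.2) = (-2.2 - (-3))/(1 - (-3)) × (-2.2 - (-1))/(1 - (-1)) × (-2.2 - 3)/(1 - 3) = -0.312000
L_3(-2.2) = (-2.2 - (-3))/(3 - (-3)) × (-2.2 - (-1))/(3 - (-1)) × (-2.2 - 1)/(3 - 1) = 0.064000

P(-2.2) = (-1)×L_0(-2.2) + (-9)×L_1(-2.2) + 4×L_2(-2.2) + 14×L_3(-2.2)
P(-2.2) = -8.256000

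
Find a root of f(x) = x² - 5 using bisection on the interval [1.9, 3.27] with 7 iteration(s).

f(x) = x² - 5
Initial interval: [1.9, 3.27]

Iteration 1:
  c_1 = (1.900000 + 3.270000)/2 = 2.585000
  f(c_1) = f(2.585000) = 1.682225
  f(a) × f(c) < 0, new interval: [1.900000, 2.585000]
Iteration 2:
  c_2 = (1.900000 + 2.585000)/2 = 2.242500
  f(c_2) = f(2.242500) = 0.028806
  f(a) × f(c) < 0, new interval: [1.900000, 2.242500]
Iteration 3:
  c_3 = (1.900000 + 2.242500)/2 = 2.071250
  f(c_3) = f(2.071250) = -0.709923
  f(a) × f(c) ≥ 0, new interval: [2.071250, 2.242500]
Iteration 4:
  c_4 = (2.071250 + 2.242500)/2 = 2.156875
  f(c_4) = f(2.156875) = -0.347890
  f(a) × f(c) ≥ 0, new interval: [2.156875, 2.242500]
Iteration 5:
  c_5 = (2.156875 + 2.242500)/2 = 2.199687
  f(c_5) = f(2.199687) = -0.161375
  f(a) × f(c) ≥ 0, new interval: [2.199687, 2.242500]
Iteration 6:
  c_6 = (2.199687 + 2.242500)/2 = 2.221094
  f(c_6) = f(2.221094) = -0.066743
  f(a) × f(c) ≥ 0, new interval: [2.221094, 2.242500]
Iteration 7:
  c_7 = (2.221094 + 2.242500)/2 = 2.231797
  f(c_7) = f(2.231797) = -0.019083
  f(a) × f(c) ≥ 0, new interval: [2.231797, 2.242500]

After 7 iteration(s), the approximation is c_7 = 2.231797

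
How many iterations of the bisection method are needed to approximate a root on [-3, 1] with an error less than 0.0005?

We need (b-a)/2^n ≤ 0.0005
(1 - (-3))/2^n ≤ 0.0005
4/2^n ≤ 0.0005
2^n ≥ 8000
n ≥ log₂(8000) = 12.97
n ≥ 13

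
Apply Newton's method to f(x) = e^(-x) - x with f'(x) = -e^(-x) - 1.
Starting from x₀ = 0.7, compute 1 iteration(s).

f(x) = e^(-x) - x
f'(x) = -e^(-x) - 1
x₀ = 0.7

Newton-Raphson formula: x_{n+1} = x_n - f(x_n)/f'(x_n)

Iteration 1:
  f(0.700000) = -0.203415
  f'(0.700000) = -1.496585
  x_1 = 0.700000 - (-0.203415)/(-1.496585) = 0.564081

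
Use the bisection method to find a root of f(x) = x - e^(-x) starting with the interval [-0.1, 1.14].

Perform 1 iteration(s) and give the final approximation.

f(x) = x - e^(-x)
Initial interval: [-0.1, 1.14]

Iteration 1:
  c_1 = (-0.100000 + 1.140000)/2 = 0.520000
  f(c_1) = f(0.520000) = -0.074521
  f(a) × f(c) ≥ 0, new interval: [0.520000, 1.140000]

After 1 iteration(s), the approximation is c_1 = 0.520000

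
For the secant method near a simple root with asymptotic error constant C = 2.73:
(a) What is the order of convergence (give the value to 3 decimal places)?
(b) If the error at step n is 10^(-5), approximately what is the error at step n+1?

(a) Secant method has superlinear convergence with order φ = (1+√5)/2 ≈ 1.618.
    This means |e_{n+1}| ≈ C|e_n|^1.618.

(b) With |e_n| = 10^(-5) and C = 2.73:
    |e_{n+1}| ≈ 2.73 × (10^(-5))^1.618 = 2.73 × 10^(-8.09)

(a) ≈ 1.618 (golden ratio); (b) |e_{n+1}| ≈ 2.218e-08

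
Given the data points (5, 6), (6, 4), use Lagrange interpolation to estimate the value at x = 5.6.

Lagrange interpolation formula:
P(x) = Σ yᵢ × Lᵢ(x)
where Lᵢ(x) = Π_{j≠i} (x - xⱼ)/(xᵢ - xⱼ)

L_0(5.6) = (5.6 - 6)/(5 - 6) = 0.400000
L_1(5.6) = (5.6 - 5)/(6 - 5) = 0.600000

P(5.6) = 6×L_0(5.6) + 4×L_1(5.6)
P(5.6) = 4.800000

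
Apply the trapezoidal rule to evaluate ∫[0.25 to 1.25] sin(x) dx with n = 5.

f(x) = sin(x)
a = 0.25, b = 1.25, n = 5
h = (b - a)/n = 0.200000

Trapezoidal rule: (h/2)[f(x₀) + 2f(x₁) + 2f(x₂) + ... + f(xₙ)]

x_0 = 0.2500, f(x_0) = 0.247404, coefficient = 1
x_1 = 0.4500, f(x_1) = 0.434966, coefficient = 2
x_2 = 0.6500, f(x_2) = 0.605186, coefficient = 2
x_3 = 0.8500, f(x_3) = 0.751280, coefficient = 2
x_4 = 1.0500, f(x_4) = 0.867423, coefficient = 2
x_5 = 1.2500, f(x_5) = 0.948985, coefficient = 1

I ≈ (0.200000/2) × 6.514100 = 0.651410
Exact value: 0.653590
Error: 0.002180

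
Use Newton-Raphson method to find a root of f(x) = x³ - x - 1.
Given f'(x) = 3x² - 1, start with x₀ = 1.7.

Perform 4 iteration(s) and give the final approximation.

f(x) = x³ - x - 1
f'(x) = 3x² - 1
x₀ = 1.7

Newton-Raphson formula: x_{n+1} = x_n - f(x_n)/f'(x_n)

Iteration 1:
  f(1.700000) = 2.213000
  f'(1.700000) = 7.670000
  x_1 = 1.700000 - 2.213000/7.670000 = 1.411473
Iteration 2:
  f(1.411473) = 0.400544
  f'(1.411473) = 4.976770
  x_2 = 1.411473 - 0.400544/4.976770 = 1.330991
Iteration 3:
  f(1.330991) = 0.026907
  f'(1.330991) = 4.314608
  x_3 = 1.330991 - 0.026907/4.314608 = 1.324754
Iteration 4:
  f(1.324754) = 0.000155
  f'(1.324754) = 4.264922
  x_4 = 1.324754 - 0.000155/4.264922 = 1.324718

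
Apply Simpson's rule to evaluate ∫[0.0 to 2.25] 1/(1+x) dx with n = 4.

f(x) = 1/(1+x)
a = 0.0, b = 2.25, n = 4
h = (b - a)/n = 0.562500

Simpson's rule: (h/3)[f(x₀) + 4f(x₁) + 2f(x₂) + ... + f(xₙ)]

x_0 = 0.0000, f(x_0) = 1.000000, coefficient = 1
x_1 = 0.5625, f(x_1) = 0.640000, coefficient = 4
x_2 = 1.1250, f(x_2) = 0.470588, coefficient = 2
x_3 = 1.6875, f(x_3) = 0.372093, coefficient = 4
x_4 = 2.2500, f(x_4) = 0.307692, coefficient = 1

I ≈ (0.562500/3) × 6.297241 = 1.180733
Exact value: 1.178655
Error: 0.002078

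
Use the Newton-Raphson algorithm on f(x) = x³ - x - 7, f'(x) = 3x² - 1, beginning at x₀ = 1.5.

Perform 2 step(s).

f(x) = x³ - x - 7
f'(x) = 3x² - 1
x₀ = 1.5

Newton-Raphson formula: x_{n+1} = x_n - f(x_n)/f'(x_n)

Iteration 1:
  f(1.500000) = -5.125000
  f'(1.500000) = 5.750000
  x_1 = 1.500000 - (-5.125000)/5.750000 = 2.391304
Iteration 2:
  f(2.391304) = 4.282979
  f'(2.391304) = 16.155009
  x_2 = 2.391304 - 4.282979/16.155009 = 2.126187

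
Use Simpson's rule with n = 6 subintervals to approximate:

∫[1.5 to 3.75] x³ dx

f(x) = x³
a = 1.5, b = 3.75, n = 6
h = (b - a)/n = 0.375000

Simpson's rule: (h/3)[f(x₀) + 4f(x₁) + 2f(x₂) + ... + f(xₙ)]

x_0 = 1.5000, f(x_0) = 3.375000, coefficient = 1
x_1 = 1.8750, f(x_1) = 6.591797, coefficient = 4
x_2 = 2.2500, f(x_2) = 11.390625, coefficient = 2
x_3 = 2.6250, f(x_3) = 18.087891, coefficient = 4
x_4 = 3.0000, f(x_4) = 27.000000, coefficient = 2
x_5 = 3.3750, f(x_5) = 38.443359, coefficient = 4
x_6 = 3.7500, f(x_6) = 52.734375, coefficient = 1

I ≈ (0.375000/3) × 385.382812 = 48.172852
Exact value: 48.172852
Error: 0.000000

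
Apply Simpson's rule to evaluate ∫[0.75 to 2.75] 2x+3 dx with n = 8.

f(x) = 2x+3
a = 0.75, b = 2.75, n = 8
h = (b - a)/n = 0.250000

Simpson's rule: (h/3)[f(x₀) + 4f(x₁) + 2f(x₂) + ... + f(xₙ)]

x_0 = 0.7500, f(x_0) = 4.500000, coefficient = 1
x_1 = 1.0000, f(x_1) = 5.000000, coefficient = 4
x_2 = 1.2500, f(x_2) = 5.500000, coefficient = 2
x_3 = 1.5000, f(x_3) = 6.000000, coefficient = 4
x_4 = 1.7500, f(x_4) = 6.500000, coefficient = 2
x_5 = 2.0000, f(x_5) = 7.000000, coefficient = 4
x_6 = 2.2500, f(x_6) = 7.500000, coefficient = 2
x_7 = 2.5000, f(x_7) = 8.000000, coefficient = 4
x_8 = 2.7500, f(x_8) = 8.500000, coefficient = 1

I ≈ (0.250000/3) × 156.000000 = 13.000000
Exact value: 13.000000
Error: 0.000000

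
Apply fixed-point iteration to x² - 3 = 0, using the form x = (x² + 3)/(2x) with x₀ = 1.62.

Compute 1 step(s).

Equation: x² - 3 = 0
Fixed-point form: x = (x² + 3)/(2x)
x₀ = 1.62

x_1 = g(1.620000) = 1.735926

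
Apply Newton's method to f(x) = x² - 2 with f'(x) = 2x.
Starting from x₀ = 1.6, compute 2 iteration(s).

f(x) = x² - 2
f'(x) = 2x
x₀ = 1.6

Newton-Raphson formula: x_{n+1} = x_n - f(x_n)/f'(x_n)

Iteration 1:
  f(1.600000) = 0.560000
  f'(1.600000) = 3.200000
  x_1 = 1.600000 - 0.560000/3.200000 = 1.425000
Iteration 2:
  f(1.425000) = 0.030625
  f'(1.425000) = 2.850000
  x_2 = 1.425000 - 0.030625/2.850000 = 1.414254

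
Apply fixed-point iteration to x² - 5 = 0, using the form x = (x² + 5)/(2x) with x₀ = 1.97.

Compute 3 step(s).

Equation: x² - 5 = 0
Fixed-point form: x = (x² + 5)/(2x)
x₀ = 1.97

x_1 = g(1.970000) = 2.254036
x_2 = g(2.254036) = 2.236140
x_3 = g(2.236140) = 2.236068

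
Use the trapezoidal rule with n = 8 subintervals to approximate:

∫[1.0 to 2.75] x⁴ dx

f(x) = x⁴
a = 1.0, b = 2.75, n = 8
h = (b - a)/n = 0.218750

Trapezoidal rule: (h/2)[f(x₀) + 2f(x₁) + 2f(x₂) + ... + f(xₙ)]

x_0 = 1.0000, f(x_0) = 1.000000, coefficient = 1
x_1 = 1.2188, f(x_1) = 2.206269, coefficient = 2
x_2 = 1.4375, f(x_2) = 4.270035, coefficient = 2
x_3 = 1.6562, f(x_3) = 7.524949, coefficient = 2
x_4 = 1.8750, f(x_4) = 12.359619, coefficient = 2
x_5 = 2.0938, f(x_5) = 19.217607, coefficient = 2
x_6 = 2.3125, f(x_6) = 28.597427, coefficient = 2
x_7 = 2.5312, f(x_7) = 41.052552, coefficient = 2
x_8 = 2.7500, f(x_8) = 57.191406, coefficient = 1

I ≈ (0.218750/2) × 288.648323 = 31.570910
Exact value: 31.255273
Error: 0.315637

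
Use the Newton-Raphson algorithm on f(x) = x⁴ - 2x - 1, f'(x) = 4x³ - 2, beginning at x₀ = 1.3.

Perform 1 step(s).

f(x) = x⁴ - 2x - 1
f'(x) = 4x³ - 2
x₀ = 1.3

Newton-Raphson formula: x_{n+1} = x_n - f(x_n)/f'(x_n)

Iteration 1:
  f(1.300000) = -0.743900
  f'(1.300000) = 6.788000
  x_1 = 1.300000 - (-0.743900)/6.788000 = 1.409590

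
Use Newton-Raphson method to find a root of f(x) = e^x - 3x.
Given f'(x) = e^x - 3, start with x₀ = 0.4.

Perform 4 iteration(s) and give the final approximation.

f(x) = e^x - 3x
f'(x) = e^x - 3
x₀ = 0.4

Newton-Raphson formula: x_{n+1} = x_n - f(x_n)/f'(x_n)

Iteration 1:
  f(0.400000) = 0.291825
  f'(0.400000) = -1.508175
  x_1 = 0.400000 - 0.291825/(-1.508175) = 0.593495
Iteration 2:
  f(0.593495) = 0.029819
  f'(0.593495) = -1.189695
  x_2 = 0.593495 - 0.029819/(-1.189695) = 0.618560
Iteration 3:
  f(0.618560) = 0.000573
  f'(0.618560) = -1.143747
  x_3 = 0.618560 - 0.000573/(-1.143747) = 0.619061
Iteration 4:
  f(0.619061) = 0.000000
  f'(0.619061) = -1.142817
  x_4 = 0.619061 - 0.000000/(-1.142817) = 0.619061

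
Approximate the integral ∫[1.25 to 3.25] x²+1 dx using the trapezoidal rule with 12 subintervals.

f(x) = x²+1
a = 1.25, b = 3.25, n = 12
h = (b - a)/n = 0.166667

Trapezoidal rule: (h/2)[f(x₀) + 2f(x₁) + 2f(x₂) + ... + f(xₙ)]

x_0 = 1.2500, f(x_0) = 2.562500, coefficient = 1
x_1 = 1.4167, f(x_1) = 3.006944, coefficient = 2
x_2 = 1.5833, f(x_2) = 3.506944, coefficient = 2
x_3 = 1.7500, f(x_3) = 4.062500, coefficient = 2
x_4 = 1.9167, f(x_4) = 4.673611, coefficient = 2
x_5 = 2.0833, f(x_5) = 5.340278, coefficient = 2
x_6 = 2.2500, f(x_6) = 6.062500, coefficient = 2
x_7 = 2.4167, f(x_7) = 6.840278, coefficient = 2
x_8 = 2.5833, f(x_8) = 7.673611, coefficient = 2
x_9 = 2.7500, f(x_9) = 8.562500, coefficient = 2
x_10 = 2.9167, f(x_10) = 9.506944, coefficient = 2
x_11 = 3.0833, f(x_11) = 10.506944, coefficient = 2
x_12 = 3.2500, f(x_12) = 11.562500, coefficient = 1

I ≈ (0.166667/2) × 153.611111 = 12.800926
Exact value: 12.791667
Error: 0.009259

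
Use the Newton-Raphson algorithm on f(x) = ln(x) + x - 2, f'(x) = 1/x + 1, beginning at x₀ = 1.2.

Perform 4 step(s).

f(x) = ln(x) + x - 2
f'(x) = 1/x + 1
x₀ = 1.2

Newton-Raphson formula: x_{n+1} = x_n - f(x_n)/f'(x_n)

Iteration 1:
  f(1.200000) = -0.617678
  f'(1.200000) = 1.833333
  x_1 = 1.200000 - (-0.617678)/1.833333 = 1.536916
Iteration 2:
  f(1.536916) = -0.033307
  f'(1.536916) = 1.650654
  x_2 = 1.536916 - (-0.033307)/1.650654 = 1.557094
Iteration 3:
  f(1.557094) = -0.000085
  f'(1.557094) = 1.642222
  x_3 = 1.557094 - (-0.000085)/1.642222 = 1.557146
Iteration 4:
  f(1.557146) = 0.000000
  f'(1.557146) = 1.642201
  x_4 = 1.557146 - 0.000000/1.642201 = 1.557146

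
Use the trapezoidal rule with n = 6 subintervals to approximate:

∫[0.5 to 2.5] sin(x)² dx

f(x) = sin(x)²
a = 0.5, b = 2.5, n = 6
h = (b - a)/n = 0.333333

Trapezoidal rule: (h/2)[f(x₀) + 2f(x₁) + 2f(x₂) + ... + f(xₙ)]

x_0 = 0.5000, f(x_0) = 0.229849, coefficient = 1
x_1 = 0.8333, f(x_1) = 0.547862, coefficient = 2
x_2 = 1.1667, f(x_2) = 0.845379, coefficient = 2
x_3 = 1.5000, f(x_3) = 0.994996, coefficient = 2
x_4 = 1.8333, f(x_4) = 0.932643, coefficient = 2
x_5 = 2.1667, f(x_5) = 0.685022, coefficient = 2
x_6 = 2.5000, f(x_6) = 0.358169, coefficient = 1

I ≈ (0.333333/2) × 8.599822 = 1.433304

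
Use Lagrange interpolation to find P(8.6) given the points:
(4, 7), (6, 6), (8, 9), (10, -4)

Lagrange interpolation formula:
P(x) = Σ yᵢ × Lᵢ(x)
where Lᵢ(x) = Π_{j≠i} (x - xⱼ)/(xᵢ - xⱼ)

L_0(8.6) = (8.6 - 6)/(4 - 6) × (8.6 - 8)/(4 - 8) × (8.6 - 10)/(4 - 10) = 0.045500
L_1(8.6) = (8.6 - 4)/(6 - 4) × (8.6 - 8)/(6 - 8) × (8.6 - 10)/(6 - 10) = -0.241500
L_2(8.6) = (8.6 - 4)/(8 - 4) × (8.6 - 6)/(8 - 6) × (8.6 - 10)/(8 - 10) = 1.046500
L_3(8.6) = (8.6 - 4)/(10 - 4) × (8.6 - 6)/(10 - 6) × (8.6 - 8)/(10 - 8) = 0.149500

P(8.6) = 7×L_0(8.6) + 6×L_1(8.6) + 9×L_2(8.6) + (-4)×L_3(8.6)
P(8.6) = 7.690000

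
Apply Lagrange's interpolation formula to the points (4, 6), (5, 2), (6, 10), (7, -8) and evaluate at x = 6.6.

Lagrange interpolation formula:
P(x) = Σ yᵢ × Lᵢ(x)
where Lᵢ(x) = Π_{j≠i} (x - xⱼ)/(xᵢ - xⱼ)

L_0(6.6) = (6.6 - 5)/(4 - 5) × (6.6 - 6)/(4 - 6) × (6.6 - 7)/(4 - 7) = 0.064000
L_1(6.6) = (6.6 - 4)/(5 - 4) × (6.6 - 6)/(5 - 6) × (6.6 - 7)/(5 - 7) = -0.312000
L_2(6.6) = (6.6 - 4)/(6 - 4) × (6.6 - 5)/(6 - 5) × (6.6 - 7)/(6 - 7) = 0.832000
L_3(6.6) = (6.6 - 4)/(7 - 4) × (6.6 - 5)/(7 - 5) × (6.6 - 6)/(7 - 6) = 0.416000

P(6.6) = 6×L_0(6.6) + 2×L_1(6.6) + 10×L_2(6.6) + (-8)×L_3(6.6)
P(6.6) = 4.752000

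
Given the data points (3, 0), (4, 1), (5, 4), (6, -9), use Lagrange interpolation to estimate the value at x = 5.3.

Lagrange interpolation formula:
P(x) = Σ yᵢ × Lᵢ(x)
where Lᵢ(x) = Π_{j≠i} (x - xⱼ)/(xᵢ - xⱼ)

L_0(5.3) = (5.3 - 4)/(3 - 4) × (5.3 - 5)/(3 - 5) × (5.3 - 6)/(3 - 6) = 0.045500
L_1(5.3) = (5.3 - 3)/(4 - 3) × (5.3 - 5)/(4 - 5) × (5.3 - 6)/(4 - 6) = -0.241500
L_2(5.3) = (5.3 - 3)/(5 - 3) × (5.3 - 4)/(5 - 4) × (5.3 - 6)/(5 - 6) = 1.046500
L_3(5.3) = (5.3 - 3)/(6 - 3) × (5.3 - 4)/(6 - 4) × (5.3 - 5)/(6 - 5) = 0.149500

P(5.3) = 0×L_0(5.3) + 1×L_1(5.3) + 4×L_2(5.3) + (-9)×L_3(5.3)
P(5.3) = 2.599000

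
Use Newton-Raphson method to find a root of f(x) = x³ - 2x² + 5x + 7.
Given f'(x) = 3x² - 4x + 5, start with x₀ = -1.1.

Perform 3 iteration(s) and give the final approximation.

f(x) = x³ - 2x² + 5x + 7
f'(x) = 3x² - 4x + 5
x₀ = -1.1

Newton-Raphson formula: x_{n+1} = x_n - f(x_n)/f'(x_n)

Iteration 1:
  f(-1.100000) = -2.251000
  f'(-1.100000) = 13.030000
  x_1 = -1.100000 - (-2.251000)/13.030000 = -0.927245
Iteration 2:
  f(-0.927245) = -0.153019
  f'(-0.927245) = 11.288328
  x_2 = -0.927245 - (-0.153019)/11.288328 = -0.913689
Iteration 3:
  f(-0.913689) = -0.000876
  f'(-0.913689) = 11.159241
  x_3 = -0.913689 - (-0.000876)/11.159241 = -0.913611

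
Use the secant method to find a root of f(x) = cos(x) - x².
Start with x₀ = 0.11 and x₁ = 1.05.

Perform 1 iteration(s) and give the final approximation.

f(x) = cos(x) - x²
x₀ = 0.11, x₁ = 1.05

Secant formula: x_{n+1} = x_n - f(x_n)(x_n - x_{n-1})/(f(x_n) - f(x_{n-1}))

Iteration 1:
  f(0.110000) = 0.981856
  f(1.050000) = -0.604929
  x_2 = 1.050000 - (-0.604929)×(1.050000 - 0.110000)/(-0.604929 - 0.981856)
       = 0.691644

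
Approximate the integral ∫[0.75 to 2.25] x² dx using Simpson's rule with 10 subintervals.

f(x) = x²
a = 0.75, b = 2.25, n = 10
h = (b - a)/n = 0.150000

Simpson's rule: (h/3)[f(x₀) + 4f(x₁) + 2f(x₂) + ... + f(xₙ)]

x_0 = 0.7500, f(x_0) = 0.562500, coefficient = 1
x_1 = 0.9000, f(x_1) = 0.810000, coefficient = 4
x_2 = 1.0500, f(x_2) = 1.102500, coefficient = 2
x_3 = 1.2000, f(x_3) = 1.440000, coefficient = 4
x_4 = 1.3500, f(x_4) = 1.822500, coefficient = 2
x_5 = 1.5000, f(x_5) = 2.250000, coefficient = 4
x_6 = 1.6500, f(x_6) = 2.722500, coefficient = 2
x_7 = 1.8000, f(x_7) = 3.240000, coefficient = 4
x_8 = 1.9500, f(x_8) = 3.802500, coefficient = 2
x_9 = 2.1000, f(x_9) = 4.410000, coefficient = 4
x_10 = 2.2500, f(x_10) = 5.062500, coefficient = 1

I ≈ (0.150000/3) × 73.125000 = 3.656250
Exact value: 3.656250
Error: 0.000000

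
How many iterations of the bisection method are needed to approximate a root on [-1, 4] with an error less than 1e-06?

We need (b-a)/2^n ≤ 1e-06
(4 - (-1))/2^n ≤ 1e-06
5/2^n ≤ 1e-06
2^n ≥ 5000000
n ≥ log₂(5000000) = 22.25
n ≥ 23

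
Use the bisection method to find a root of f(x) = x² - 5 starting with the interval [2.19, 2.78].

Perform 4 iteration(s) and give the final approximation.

f(x) = x² - 5
Initial interval: [2.19, 2.78]

Iteration 1:
  c_1 = (2.190000 + 2.780000)/2 = 2.485000
  f(c_1) = f(2.485000) = 1.175225
  f(a) × f(c) < 0, new interval: [2.190000, 2.485000]
Iteration 2:
  c_2 = (2.190000 + 2.485000)/2 = 2.337500
  f(c_2) = f(2.337500) = 0.463906
  f(a) × f(c) < 0, new interval: [2.190000, 2.337500]
Iteration 3:
  c_3 = (2.190000 + 2.337500)/2 = 2.263750
  f(c_3) = f(2.263750) = 0.124564
  f(a) × f(c) < 0, new interval: [2.190000, 2.263750]
Iteration 4:
  c_4 = (2.190000 + 2.263750)/2 = 2.226875
  f(c_4) = f(2.226875) = -0.041028
  f(a) × f(c) ≥ 0, new interval: [2.226875, 2.263750]

After 4 iteration(s), the approximation is c_4 = 2.226875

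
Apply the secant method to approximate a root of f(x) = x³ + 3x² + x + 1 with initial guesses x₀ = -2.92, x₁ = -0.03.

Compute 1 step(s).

f(x) = x³ + 3x² + x + 1
x₀ = -2.92, x₁ = -0.03

Secant formula: x_{n+1} = x_n - f(x_n)(x_n - x_{n-1})/(f(x_n) - f(x_{n-1}))

Iteration 1:
  f(-2.920000) = -1.237888
  f(-0.030000) = 0.972673
  x_2 = -0.030000 - 0.972673×(-0.030000 - (-2.920000))/(0.972673 - (-1.237888))
       = -1.301634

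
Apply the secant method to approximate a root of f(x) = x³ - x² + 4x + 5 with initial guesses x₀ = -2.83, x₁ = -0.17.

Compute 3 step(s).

f(x) = x³ - x² + 4x + 5
x₀ = -2.83, x₁ = -0.17

Secant formula: x_{n+1} = x_n - f(x_n)(x_n - x_{n-1})/(f(x_n) - f(x_{n-1}))

Iteration 1:
  f(-2.830000) = -36.994087
  f(-0.170000) = 4.286187
  x_2 = -0.170000 - 4.286187×(-0.170000 - (-2.830000))/(4.286187 - (-36.994087))
       = -0.446191
Iteration 2:
  f(-0.170000) = 4.286187
  f(-0.446191) = 2.927317
  x_3 = -0.446191 - 2.927317×(-0.446191 - (-0.170000))/(2.927317 - 4.286187)
       = -1.041171
Iteration 3:
  f(-0.446191) = 2.927317
  f(-1.041171) = -1.377387
  x_4 = -1.041171 - (-1.377387)×(-1.041171 - (-0.446191))/(-1.377387 - 2.927317)
       = -0.850794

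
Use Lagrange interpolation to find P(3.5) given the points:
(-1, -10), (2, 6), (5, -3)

Lagrange interpolation formula:
P(x) = Σ yᵢ × Lᵢ(x)
where Lᵢ(x) = Π_{j≠i} (x - xⱼ)/(xᵢ - xⱼ)

L_0(3.5) = (3.5 - 2)/(-1 - 2) × (3.5 - 5)/(-1 - 5) = -0.125000
L_1(3.5) = (3.5 - (-1))/(2 - (-1)) × (3.5 - 5)/(2 - 5) = 0.750000
L_2(3.5) = (3.5 - (-1))/(5 - (-1)) × (3.5 - 2)/(5 - 2) = 0.375000

P(3.5) = (-10)×L_0(3.5) + 6×L_1(3.5) + (-3)×L_2(3.5)
P(3.5) = 4.625000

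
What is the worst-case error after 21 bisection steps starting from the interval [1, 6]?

Bisection error bound: |error| ≤ (b-a)/2^n
|error| ≤ (6 - 1)/2^21 = 5/2^21
|error| ≤ 0.0000023842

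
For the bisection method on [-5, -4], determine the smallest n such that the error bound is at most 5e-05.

We need (b-a)/2^n ≤ 5e-05
(-4 - (-5))/2^n ≤ 5e-05
1/2^n ≤ 5e-05
2^n ≥ 20000
n ≥ log₂(20000) = 14.29
n ≥ 15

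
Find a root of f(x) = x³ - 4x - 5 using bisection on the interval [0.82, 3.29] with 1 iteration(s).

f(x) = x³ - 4x - 5
Initial interval: [0.82, 3.29]

Iteration 1:
  c_1 = (0.820000 + 3.290000)/2 = 2.055000
  f(c_1) = f(2.055000) = -4.541684
  f(a) × f(c) ≥ 0, new interval: [2.055000, 3.290000]

After 1 iteration(s), the approximation is c_1 = 2.055000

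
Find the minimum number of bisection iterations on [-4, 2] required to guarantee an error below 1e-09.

We need (b-a)/2^n ≤ 1e-09
(2 - (-4))/2^n ≤ 1e-09
6/2^n ≤ 1e-09
2^n ≥ 6000000000
n ≥ log₂(6000000000) = 32.48
n ≥ 33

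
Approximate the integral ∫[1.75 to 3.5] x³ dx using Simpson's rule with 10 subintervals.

f(x) = x³
a = 1.75, b = 3.5, n = 10
h = (b - a)/n = 0.175000

Simpson's rule: (h/3)[f(x₀) + 4f(x₁) + 2f(x₂) + ... + f(xₙ)]

x_0 = 1.7500, f(x_0) = 5.359375, coefficient = 1
x_1 = 1.9250, f(x_1) = 7.133328, coefficient = 4
x_2 = 2.1000, f(x_2) = 9.261000, coefficient = 2
x_3 = 2.2750, f(x_3) = 11.774547, coefficient = 4
x_4 = 2.4500, f(x_4) = 14.706125, coefficient = 2
x_5 = 2.6250, f(x_5) = 18.087891, coefficient = 4
x_6 = 2.8000, f(x_6) = 21.952000, coefficient = 2
x_7 = 2.9750, f(x_7) = 26.330609, coefficient = 4
x_8 = 3.1500, f(x_8) = 31.255875, coefficient = 2
x_9 = 3.3250, f(x_9) = 36.759953, coefficient = 4
x_10 = 3.5000, f(x_10) = 42.875000, coefficient = 1

I ≈ (0.175000/3) × 602.929688 = 35.170898
Exact value: 35.170898
Error: 0.000000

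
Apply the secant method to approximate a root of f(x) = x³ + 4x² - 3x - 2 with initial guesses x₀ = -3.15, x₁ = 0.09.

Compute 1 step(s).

f(x) = x³ + 4x² - 3x - 2
x₀ = -3.15, x₁ = 0.09

Secant formula: x_{n+1} = x_n - f(x_n)(x_n - x_{n-1})/(f(x_n) - f(x_{n-1}))

Iteration 1:
  f(-3.150000) = 15.884125
  f(0.090000) = -2.236871
  x_2 = 0.090000 - (-2.236871)×(0.090000 - (-3.150000))/(-2.236871 - 15.884125)
       = -0.309948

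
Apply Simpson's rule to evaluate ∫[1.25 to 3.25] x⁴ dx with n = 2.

f(x) = x⁴
a = 1.25, b = 3.25, n = 2
h = (b - a)/n = 1.000000

Simpson's rule: (h/3)[f(x₀) + 4f(x₁) + 2f(x₂) + ... + f(xₙ)]

x_0 = 1.2500, f(x_0) = 2.441406, coefficient = 1
x_1 = 2.2500, f(x_1) = 25.628906, coefficient = 4
x_2 = 3.2500, f(x_2) = 111.566406, coefficient = 1

I ≈ (1.000000/3) × 216.523438 = 72.174479
Exact value: 71.907813
Error: 0.266667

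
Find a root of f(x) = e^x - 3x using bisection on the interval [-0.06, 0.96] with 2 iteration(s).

f(x) = e^x - 3x
Initial interval: [-0.06, 0.96]

Iteration 1:
  c_1 = (-0.060000 + 0.960000)/2 = 0.450000
  f(c_1) = f(0.450000) = 0.218312
  f(a) × f(c) ≥ 0, new interval: [0.450000, 0.960000]
Iteration 2:
  c_2 = (0.450000 + 0.960000)/2 = 0.705000
  f(c_2) = f(0.705000) = -0.091153
  f(a) × f(c) < 0, new interval: [0.450000, 0.705000]

After 2 iteration(s), the approximation is c_2 = 0.705000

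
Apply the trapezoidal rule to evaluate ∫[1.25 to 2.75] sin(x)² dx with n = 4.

f(x) = sin(x)²
a = 1.25, b = 2.75, n = 4
h = (b - a)/n = 0.375000

Trapezoidal rule: (h/2)[f(x₀) + 2f(x₁) + 2f(x₂) + ... + f(xₙ)]

x_0 = 1.2500, f(x_0) = 0.900572, coefficient = 1
x_1 = 1.6250, f(x_1) = 0.997065, coefficient = 2
x_2 = 2.0000, f(x_2) = 0.826822, coefficient = 2
x_3 = 2.3750, f(x_3) = 0.481199, coefficient = 2
x_4 = 2.7500, f(x_4) = 0.145665, coefficient = 1

I ≈ (0.375000/2) × 5.656408 = 1.060577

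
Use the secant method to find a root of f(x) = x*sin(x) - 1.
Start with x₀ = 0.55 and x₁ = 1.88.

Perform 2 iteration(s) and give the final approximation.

f(x) = x*sin(x) - 1
x₀ = 0.55, x₁ = 1.88

Secant formula: x_{n+1} = x_n - f(x_n)(x_n - x_{n-1})/(f(x_n) - f(x_{n-1}))

Iteration 1:
  f(0.550000) = -0.712522
  f(1.880000) = 0.790843
  x_2 = 1.880000 - 0.790843×(1.880000 - 0.550000)/(0.790843 - (-0.712522))
       = 1.180355
Iteration 2:
  f(1.880000) = 0.790843
  f(1.180355) = 0.091523
  x_3 = 1.180355 - 0.091523×(1.180355 - 1.880000)/(0.091523 - 0.790843)
       = 1.088790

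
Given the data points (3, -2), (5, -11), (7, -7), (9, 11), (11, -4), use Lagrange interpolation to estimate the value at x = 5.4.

Lagrange interpolation formula:
P(x) = Σ yᵢ × Lᵢ(x)
where Lᵢ(x) = Π_{j≠i} (x - xⱼ)/(xᵢ - xⱼ)

L_0(5.4) = (5.4 - 5)/(3 - 5) × (5.4 - 7)/(3 - 7) × (5.4 - 9)/(3 - 9) × (5.4 - 11)/(3 - 11) = -0.033600
L_1(5.4) = (5.4 - 3)/(5 - 3) × (5.4 - 7)/(5 - 7) × (5.4 - 9)/(5 - 9) × (5.4 - 11)/(5 - 11) = 0.806400
L_2(5.4) = (5.4 - 3)/(7 - 3) × (5.4 - 5)/(7 - 5) × (5.4 - 9)/(7 - 9) × (5.4 - 11)/(7 - 11) = 0.302400
L_3(5.4) = (5.4 - 3)/(9 - 3) × (5.4 - 5)/(9 - 5) × (5.4 - 7)/(9 - 7) × (5.4 - 11)/(9 - 11) = -0.089600
L_4(5.4) = (5.4 - 3)/(11 - 3) × (5.4 - 5)/(11 - 5) × (5.4 - 7)/(11 - 7) × (5.4 - 9)/(11 - 9) = 0.014400

P(5.4) = (-2)×L_0(5.4) + (-11)×L_1(5.4) + (-7)×L_2(5.4) + 11×L_3(5.4) + (-4)×L_4(5.4)
P(5.4) = -11.963200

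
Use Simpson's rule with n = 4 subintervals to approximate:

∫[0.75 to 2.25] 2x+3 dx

f(x) = 2x+3
a = 0.75, b = 2.25, n = 4
h = (b - a)/n = 0.375000

Simpson's rule: (h/3)[f(x₀) + 4f(x₁) + 2f(x₂) + ... + f(xₙ)]

x_0 = 0.7500, f(x_0) = 4.500000, coefficient = 1
x_1 = 1.1250, f(x_1) = 5.250000, coefficient = 4
x_2 = 1.5000, f(x_2) = 6.000000, coefficient = 2
x_3 = 1.8750, f(x_3) = 6.750000, coefficient = 4
x_4 = 2.2500, f(x_4) = 7.500000, coefficient = 1

I ≈ (0.375000/3) × 72.000000 = 9.000000
Exact value: 9.000000
Error: 0.000000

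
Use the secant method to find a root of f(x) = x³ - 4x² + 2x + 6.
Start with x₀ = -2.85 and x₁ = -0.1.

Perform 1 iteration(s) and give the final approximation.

f(x) = x³ - 4x² + 2x + 6
x₀ = -2.85, x₁ = -0.1

Secant formula: x_{n+1} = x_n - f(x_n)(x_n - x_{n-1})/(f(x_n) - f(x_{n-1}))

Iteration 1:
  f(-2.850000) = -55.339125
  f(-0.100000) = 5.759000
  x_2 = -0.100000 - 5.759000×(-0.100000 - (-2.850000))/(5.759000 - (-55.339125))
       = -0.359210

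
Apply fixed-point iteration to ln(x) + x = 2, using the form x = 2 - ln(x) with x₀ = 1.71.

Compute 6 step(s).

Equation: ln(x) + x = 2
Fixed-point form: x = 2 - ln(x)
x₀ = 1.71

x_1 = g(1.710000) = 1.463507
x_2 = g(1.463507) = 1.619165
x_3 = g(1.619165) = 1.518090
x_4 = g(1.518090) = 1.582547
x_5 = g(1.582547) = 1.540964
x_6 = g(1.540964) = 1.567592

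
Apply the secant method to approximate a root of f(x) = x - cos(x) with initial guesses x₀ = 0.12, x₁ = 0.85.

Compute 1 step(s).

f(x) = x - cos(x)
x₀ = 0.12, x₁ = 0.85

Secant formula: x_{n+1} = x_n - f(x_n)(x_n - x_{n-1})/(f(x_n) - f(x_{n-1}))

Iteration 1:
  f(0.120000) = -0.872809
  f(0.850000) = 0.190017
  x_2 = 0.850000 - 0.190017×(0.850000 - 0.120000)/(0.190017 - (-0.872809))
       = 0.719487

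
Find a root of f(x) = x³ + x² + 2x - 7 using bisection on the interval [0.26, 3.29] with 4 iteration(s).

f(x) = x³ + x² + 2x - 7
Initial interval: [0.26, 3.29]

Iteration 1:
  c_1 = (0.260000 + 3.290000)/2 = 1.775000
  f(c_1) = f(1.775000) = 5.292984
  f(a) × f(c) < 0, new interval: [0.260000, 1.775000]
Iteration 2:
  c_2 = (0.260000 + 1.775000)/2 = 1.017500
  f(c_2) = f(1.017500) = -2.876270
  f(a) × f(c) ≥ 0, new interval: [1.017500, 1.775000]
Iteration 3:
  c_3 = (1.017500 + 1.775000)/2 = 1.396250
  f(c_3) = f(1.396250) = 0.464023
  f(a) × f(c) < 0, new interval: [1.017500, 1.396250]
Iteration 4:
  c_4 = (1.017500 + 1.396250)/2 = 1.206875
  f(c_4) = f(1.206875) = -1.371832
  f(a) × f(c) ≥ 0, new interval: [1.206875, 1.396250]

After 4 iteration(s), the approximation is c_4 = 1.206875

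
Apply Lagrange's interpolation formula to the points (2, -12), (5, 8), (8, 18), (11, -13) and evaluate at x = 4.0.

Lagrange interpolation formula:
P(x) = Σ yᵢ × Lᵢ(x)
where Lᵢ(x) = Π_{j≠i} (x - xⱼ)/(xᵢ - xⱼ)

L_0(4.0) = (4.0 - 5)/(2 - 5) × (4.0 - 8)/(2 - 8) × (4.0 - 11)/(2 - 11) = 0.172840
L_1(4.0) = (4.0 - 2)/(5 - 2) × (4.0 - 8)/(5 - 8) × (4.0 - 11)/(5 - 11) = 1.037037
L_2(4.0) = (4.0 - 2)/(8 - 2) × (4.0 - 5)/(8 - 5) × (4.0 - 11)/(8 - 11) = -0.259259
L_3(4.0) = (4.0 - 2)/(11 - 2) × (4.0 - 5)/(11 - 5) × (4.0 - 8)/(11 - 8) = 0.049383

P(4.0) = (-12)×L_0(4.0) + 8×L_1(4.0) + 18×L_2(4.0) + (-13)×L_3(4.0)
P(4.0) = 0.913580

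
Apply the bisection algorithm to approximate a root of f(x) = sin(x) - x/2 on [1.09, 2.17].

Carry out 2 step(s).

f(x) = sin(x) - x/2
Initial interval: [1.09, 2.17]

Iteration 1:
  c_1 = (1.090000 + 2.170000)/2 = 1.630000
  f(c_1) = f(1.630000) = 0.183248
  f(a) × f(c) ≥ 0, new interval: [1.630000, 2.170000]
Iteration 2:
  c_2 = (1.630000 + 2.170000)/2 = 1.900000
  f(c_2) = f(1.900000) = -0.003700
  f(a) × f(c) < 0, new interval: [1.630000, 1.900000]

After 2 iteration(s), the approximation is c_2 = 1.900000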